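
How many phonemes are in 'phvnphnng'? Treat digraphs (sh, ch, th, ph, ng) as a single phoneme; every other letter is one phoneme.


Parsing 'phvnphnng' greedily, digraphs first:
  'ph' -> digraph (1 consonant phoneme) (phonemes so far: 1)
  'v' -> consonant phoneme (phonemes so far: 2)
  'n' -> consonant phoneme (phonemes so far: 3)
  'ph' -> digraph (1 consonant phoneme) (phonemes so far: 4)
  'n' -> consonant phoneme (phonemes so far: 5)
  'ng' -> digraph (1 consonant phoneme) (phonemes so far: 6)
Total phonemes: 6

6


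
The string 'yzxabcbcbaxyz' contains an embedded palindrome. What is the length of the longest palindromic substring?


Scanning 'yzxabcbcbaxyz' for palindromic substrings.
Substring at positions 2-10: 'xabcbcbax'.
Check: reverse('xabcbcbax') = 'xabcbcbax' -> palindrome confirmed.
Neighbouring characters ('z' / 'y') break symmetry, so it cannot extend further.
No longer palindromic substring exists; longest length = 9

9


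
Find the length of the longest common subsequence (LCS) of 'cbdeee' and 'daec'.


DP table for LCS of 'cbdeee' and 'daec':
       d  a  e  c
    0  0  0  0  0
  c 0  0  0  0  1
  b 0  0  0  0  1
  d 0  1  1  1  1
  e 0  1  1  2  2
  e 0  1  1  2  2
  e 0  1  1  2  2
LCS: 'de'
LCS length = 2

2


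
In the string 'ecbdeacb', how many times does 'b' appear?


Scanning 'ecbdeacb' for 'b':
  Position 2: 'b' -> MATCH (count: 1)
  Position 7: 'b' -> MATCH (count: 2)
Total occurrences of 'b': 2

2


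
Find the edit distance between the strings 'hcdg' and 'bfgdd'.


Building DP table for s1='hcdg' (len 4) and s2='bfgdd' (len 5):
       b  f  g  d  d
    0  1  2  3  4  5
  h 1  1  2  3  4  5
  c 2  2  2  3  4  5
  d 3  3  3  3  3  4
  g 4  4  4  3  4  4
Edit distance = dp[4][5] = 4

4


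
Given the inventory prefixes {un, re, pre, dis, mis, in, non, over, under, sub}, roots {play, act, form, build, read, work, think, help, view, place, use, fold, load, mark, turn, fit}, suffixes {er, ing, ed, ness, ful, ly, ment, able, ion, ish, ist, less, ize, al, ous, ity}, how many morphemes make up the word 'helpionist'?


Segmenting 'helpionist' against the inventory:
  'help' -> root (morpheme 1)
  'ion' -> suffix (morpheme 2)
  'ist' -> suffix (morpheme 3)
Total morphemes: 3

3


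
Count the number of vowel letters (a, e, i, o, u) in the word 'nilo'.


Scanning each character of 'nilo':
  Position 1: 'n' -> consonant (running count: 0)
  Position 2: 'i' -> vowel (running count: 1)
  Position 3: 'l' -> consonant (running count: 1)
  Position 4: 'o' -> vowel (running count: 2)
Total vowels: 2

2


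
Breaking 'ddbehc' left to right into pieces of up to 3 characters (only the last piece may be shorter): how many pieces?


'ddbehc' has 6 characters.
Chunking with max size 3:
  Chunk 1: 'ddb' (positions 0-2)
  Chunk 2: 'ehc' (positions 3-5)
Total chunks: ceil(6 / 3) = 2

2


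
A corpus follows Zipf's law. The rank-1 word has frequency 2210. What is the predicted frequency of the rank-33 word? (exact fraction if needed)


Zipf's law: freq(rank) = f1 / rank
f1 = 2210, rank = 33
freq = 2210 / 33
GCD(2210, 33) = 1
Simplified: 2210/33

2210/33


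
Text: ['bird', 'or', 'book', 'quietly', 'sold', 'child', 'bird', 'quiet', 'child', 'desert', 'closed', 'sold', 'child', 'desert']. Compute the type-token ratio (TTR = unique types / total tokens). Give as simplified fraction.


Tokens: 14
Unique types: ('bird', 'book', 'child', 'closed', 'desert', 'or', 'quiet', 'quietly', 'sold') = 9
TTR = 9/14
Already in lowest terms.

9/14


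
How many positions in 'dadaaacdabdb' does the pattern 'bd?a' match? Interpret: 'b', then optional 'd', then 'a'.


Pattern: bd?a means 'b', then optional 'd', then 'a'.
Scanning 'dadaaacdabdb' position-by-position:
  Pos 0: window 'dad' -> no
  Pos 1: window 'ada' -> no
  Pos 2: window 'daa' -> no
  Pos 3: window 'aaa' -> no
  Pos 4: window 'aac' -> no
  Pos 5: window 'acd' -> no
  Pos 6: window 'cda' -> no
  Pos 7: window 'dab' -> no
  Pos 8: window 'abd' -> no
  Pos 9: window 'bdb' -> no
  Pos 10: window 'db' -> no
  Pos 11: window 'b' -> no
Total matches: 0

0


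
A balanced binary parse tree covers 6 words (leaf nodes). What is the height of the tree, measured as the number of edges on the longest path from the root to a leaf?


In a balanced binary tree with n leaves the deepest leaf is ceil(log2(n)) edges below the root.
log2(6) = 2.5850
ceil(2.5850) = 3
height (edges) = 3

3


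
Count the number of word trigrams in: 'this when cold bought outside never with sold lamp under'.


Word trigrams from [10] words:
  Trigram 1: (this when cold)
  Trigram 2: (when cold bought)
  Trigram 3: (cold bought outside)
  Trigram 4: (bought outside never)
  Trigram 5: (outside never with)
  Trigram 6: (never with sold)
  Trigram 7: (with sold lamp)
  Trigram 8: (sold lamp under)
Total word trigrams: 10 - 2 = 8

8


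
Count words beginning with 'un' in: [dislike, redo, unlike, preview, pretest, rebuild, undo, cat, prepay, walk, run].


Checking each word for prefix 'un':
  'dislike' -> no (count: 0)
  'redo' -> no (count: 0)
  'unlike' -> YES, starts with 'un' (count: 1)
  'preview' -> no (count: 1)
  'pretest' -> no (count: 1)
  'rebuild' -> no (count: 1)
  'undo' -> YES, starts with 'un' (count: 2)
  'cat' -> no (count: 2)
  'prepay' -> no (count: 2)
  'walk' -> no (count: 2)
  'run' -> no (count: 2)
Total with prefix 'un': 2

2


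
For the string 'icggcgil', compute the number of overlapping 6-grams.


String 'icggcgil' has length L = 8.
Number of overlapping n-grams = L - n + 1
Substituting: 8 - 6 + 1 = 3

3


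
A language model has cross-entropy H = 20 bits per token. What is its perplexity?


Perplexity formula: PP = 2^H
H = 20
PP = 2^20
PP = 2^20 = 1048576

1048576


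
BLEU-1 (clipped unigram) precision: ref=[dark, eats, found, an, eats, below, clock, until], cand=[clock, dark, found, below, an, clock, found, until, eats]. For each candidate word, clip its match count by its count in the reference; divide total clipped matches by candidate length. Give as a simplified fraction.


Reference word counts: {'an': 1, 'below': 1, 'clock': 1, 'dark': 1, 'eats': 2, 'found': 1, 'until': 1}
Checking each candidate word (with clipping):
  'clock' -> in reference (ref count 1, used 1/1) -> match (matches: 1)
  'dark' -> in reference (ref count 1, used 1/1) -> match (matches: 2)
  'found' -> in reference (ref count 1, used 1/1) -> match (matches: 3)
  'below' -> in reference (ref count 1, used 1/1) -> match (matches: 4)
  'an' -> in reference (ref count 1, used 1/1) -> match (matches: 5)
  'clock' -> ref count 1 already used up (1/1) -> clipped, no match (matches: 5)
  'found' -> ref count 1 already used up (1/1) -> clipped, no match (matches: 5)
  'until' -> in reference (ref count 1, used 1/1) -> match (matches: 6)
  'eats' -> in reference (ref count 2, used 1/2) -> match (matches: 7)
Clipped matches: 7, Candidate length: 9
Precision = 7/9

7/9


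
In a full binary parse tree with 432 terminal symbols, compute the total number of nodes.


Leaf nodes (terminals): 432
Internal nodes = n - 1 = 432 - 1 = 431
Total = leaves + internal = 432 + 431 = 863

863


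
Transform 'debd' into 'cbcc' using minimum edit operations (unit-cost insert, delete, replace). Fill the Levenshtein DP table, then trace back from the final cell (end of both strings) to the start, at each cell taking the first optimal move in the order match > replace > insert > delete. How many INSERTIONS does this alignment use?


Edit distance = 4. Backtracking from cell (4, 4) with preference match > replace > insert > delete,
then listing the resulting alignment 'debd' -> 'cbcc' left to right:
  Step 1: replace d->c
  Step 2: replace e->b
  Step 3: replace b->c
  Step 4: replace d->c
Total insertions: 0

0


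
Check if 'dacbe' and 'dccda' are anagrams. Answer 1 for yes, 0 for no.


Sort characters of 'dacbe': 'abcde'
Sort characters of 'dccda': 'accdd'
Sorted forms differ -> they are NOT anagrams
Result: 0

0


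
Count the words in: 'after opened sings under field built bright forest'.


Counting words by splitting on spaces:
  Word 1: 'after'
  Word 2: 'opened'
  Word 3: 'sings'
  Word 4: 'under'
  Word 5: 'field'
  Word 6: 'built'
  Word 7: 'bright'
  Word 8: 'forest'
Total words: 8

8


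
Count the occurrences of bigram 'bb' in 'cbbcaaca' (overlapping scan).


Scanning 'cbbcaaca' for bigram 'bb':
  Position 0: 'cb' -> no
  Position 1: 'bb' -> MATCH
  Position 2: 'bc' -> no
  Position 3: 'ca' -> no
  Position 4: 'aa' -> no
  Position 5: 'ac' -> no
  Position 6: 'ca' -> no
Total matches: 1

1


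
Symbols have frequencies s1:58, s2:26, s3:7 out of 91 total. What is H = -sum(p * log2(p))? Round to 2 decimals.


Computing entropy H = -sum(p_i * log2(p_i)):
  s1: p = 58/91 = 0.6374, -p*log2(p) = 0.4142
  s2: p = 26/91 = 0.2857, -p*log2(p) = 0.5164
  s3: p = 7/91 = 0.0769, -p*log2(p) = 0.2846
H = sum of terms = 1.2152
Rounded to 2 decimals: 1.22

1.22


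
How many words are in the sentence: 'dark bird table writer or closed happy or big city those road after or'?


Counting words by splitting on spaces:
  Word 1: 'dark'
  Word 2: 'bird'
  Word 3: 'table'
  Word 4: 'writer'
  Word 5: 'or'
  Word 6: 'closed'
  Word 7: 'happy'
  Word 8: 'or'
  Word 9: 'big'
  Word 10: 'city'
  Word 11: 'those'
  Word 12: 'road'
  Word 13: 'after'
  Word 14: 'or'
Total words: 14

14


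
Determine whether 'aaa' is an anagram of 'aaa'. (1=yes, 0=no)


Sort characters of 'aaa': 'aaa'
Sort characters of 'aaa': 'aaa'
Sorted forms match -> they ARE anagrams
Result: 1

1


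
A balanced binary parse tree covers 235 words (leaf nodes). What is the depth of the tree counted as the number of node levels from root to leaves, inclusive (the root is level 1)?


In a balanced binary tree with n leaves the deepest leaf is ceil(log2(n)) edges below the root,
so counting node levels inclusive of root and leaves gives ceil(log2(n)) + 1 levels.
log2(235) = 7.8765
ceil(7.8765) = 8
levels = 8 + 1 = 9

9


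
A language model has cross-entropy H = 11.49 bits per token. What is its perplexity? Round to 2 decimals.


Perplexity formula: PP = 2^H
H = 11.49
PP = 2^11.49
Decompose: 2^11.49 = 2^11 * 2^0.49
2^11 = 2048, 2^0.49 ~ 1.4044449
PP ~ 2048 * 1.4044449 = 2876.3031552
Rounded to 2 decimals: 2876.30

2876.30


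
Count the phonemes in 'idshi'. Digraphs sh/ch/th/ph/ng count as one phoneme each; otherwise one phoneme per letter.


Parsing 'idshi' greedily, digraphs first:
  'i' -> vowel phoneme (phonemes so far: 1)
  'd' -> consonant phoneme (phonemes so far: 2)
  'sh' -> digraph (1 consonant phoneme) (phonemes so far: 3)
  'i' -> vowel phoneme (phonemes so far: 4)
Total phonemes: 4

4


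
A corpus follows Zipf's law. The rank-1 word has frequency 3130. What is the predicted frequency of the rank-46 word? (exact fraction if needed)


Zipf's law: freq(rank) = f1 / rank
f1 = 3130, rank = 46
freq = 3130 / 46
GCD(3130, 46) = 2
Simplified: 1565/23

1565/23


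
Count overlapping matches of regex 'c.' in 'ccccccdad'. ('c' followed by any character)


Pattern: c. means 'c' followed by any character.
Scanning 'ccccccdad' position-by-position:
  Pos 0: window 'cc' -> MATCH
  Pos 1: window 'cc' -> MATCH
  Pos 2: window 'cc' -> MATCH
  Pos 3: window 'cc' -> MATCH
  Pos 4: window 'cc' -> MATCH
  Pos 5: window 'cd' -> MATCH
  Pos 6: window 'da' -> no
  Pos 7: window 'ad' -> no
  Pos 8: window 'd' -> no
Total matches: 6

6


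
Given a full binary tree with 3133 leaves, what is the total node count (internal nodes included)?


Leaf nodes (terminals): 3133
Internal nodes = n - 1 = 3133 - 1 = 3132
Total = leaves + internal = 3133 + 3132 = 6265

6265


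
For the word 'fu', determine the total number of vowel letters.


Scanning each character of 'fu':
  Position 1: 'f' -> consonant (running count: 0)
  Position 2: 'u' -> vowel (running count: 1)
Total vowels: 1

1


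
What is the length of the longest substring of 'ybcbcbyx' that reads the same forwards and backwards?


Scanning 'ybcbcbyx' for palindromic substrings.
Substring at positions 0-6: 'ybcbcby'.
Check: reverse('ybcbcby') = 'ybcbcby' -> palindrome confirmed.
Neighbouring characters ('-' / 'x') break symmetry, so it cannot extend further.
No longer palindromic substring exists; longest length = 7

7


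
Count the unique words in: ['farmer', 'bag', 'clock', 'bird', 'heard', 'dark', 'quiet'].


Listing all tokens and tracking unique types:
  Token 1: 'farmer' -> NEW (unique so far: 1)
  Token 2: 'bag' -> NEW (unique so far: 2)
  Token 3: 'clock' -> NEW (unique so far: 3)
  Token 4: 'bird' -> NEW (unique so far: 4)
  Token 5: 'heard' -> NEW (unique so far: 5)
  Token 6: 'dark' -> NEW (unique so far: 6)
  Token 7: 'quiet' -> NEW (unique so far: 7)
Unique types: ('bag', 'bird', 'clock', 'dark', 'farmer', 'heard', 'quiet')
Vocabulary size: 7

7


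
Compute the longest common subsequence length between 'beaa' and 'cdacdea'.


DP table for LCS of 'beaa' and 'cdacdea':
       c  d  a  c  d  e  a
    0  0  0  0  0  0  0  0
  b 0  0  0  0  0  0  0  0
  e 0  0  0  0  0  0  1  1
  a 0  0  0  1  1  1  1  2
  a 0  0  0  1  1  1  1  2
LCS: 'ea'
LCS length = 2

2


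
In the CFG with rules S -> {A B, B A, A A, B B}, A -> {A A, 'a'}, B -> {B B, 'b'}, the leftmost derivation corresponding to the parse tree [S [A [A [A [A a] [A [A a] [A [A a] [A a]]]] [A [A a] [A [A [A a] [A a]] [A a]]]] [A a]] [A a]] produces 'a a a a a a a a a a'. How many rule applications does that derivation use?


Every bracketed nonterminal node [X ...] in the tree is produced by exactly one rule application.
Reading the tree off as a leftmost derivation:
  Step 1: S  =>  A A   (applied S -> A A)
  Step 2: A A  =>  A A A   (applied A -> A A)
  Step 3: A A A  =>  A A A A   (applied A -> A A)
  Step 4: A A A A  =>  A A A A A   (applied A -> A A)
  Step 5: A A A A A  =>  a A A A A   (applied A -> a)
  Step 6: a A A A A  =>  a A A A A A   (applied A -> A A)
  Step 7: a A A A A A  =>  a a A A A A   (applied A -> a)
  Step 8: a a A A A A  =>  a a A A A A A   (applied A -> A A)
  Step 9: a a A A A A A  =>  a a a A A A A   (applied A -> a)
  Step 10: a a a A A A A  =>  a a a a A A A   (applied A -> a)
  Step 11: a a a a A A A  =>  a a a a A A A A   (applied A -> A A)
  Step 12: a a a a A A A A  =>  a a a a a A A A   (applied A -> a)
  Step 13: a a a a a A A A  =>  a a a a a A A A A   (applied A -> A A)
  Step 14: a a a a a A A A A  =>  a a a a a A A A A A   (applied A -> A A)
  Step 15: a a a a a A A A A A  =>  a a a a a a A A A A   (applied A -> a)
  Step 16: a a a a a a A A A A  =>  a a a a a a a A A A   (applied A -> a)
  Step 17: a a a a a a a A A A  =>  a a a a a a a a A A   (applied A -> a)
  Step 18: a a a a a a a a A A  =>  a a a a a a a a a A   (applied A -> a)
  Step 19: a a a a a a a a a A  =>  a a a a a a a a a a   (applied A -> a)
Final yield: a a a a a a a a a a
Total rewrite steps: 19

19


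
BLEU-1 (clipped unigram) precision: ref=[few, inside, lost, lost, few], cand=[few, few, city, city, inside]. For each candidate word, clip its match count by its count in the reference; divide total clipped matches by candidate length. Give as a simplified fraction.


Reference word counts: {'few': 2, 'inside': 1, 'lost': 2}
Checking each candidate word (with clipping):
  'few' -> in reference (ref count 2, used 1/2) -> match (matches: 1)
  'few' -> in reference (ref count 2, used 2/2) -> match (matches: 2)
  'city' -> not in reference -> no match (matches: 2)
  'city' -> not in reference -> no match (matches: 2)
  'inside' -> in reference (ref count 1, used 1/1) -> match (matches: 3)
Clipped matches: 3, Candidate length: 5
Precision = 3/5

3/5


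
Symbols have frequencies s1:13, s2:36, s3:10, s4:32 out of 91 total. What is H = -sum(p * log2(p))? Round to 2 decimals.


Computing entropy H = -sum(p_i * log2(p_i)):
  s1: p = 13/91 = 0.1429, -p*log2(p) = 0.4011
  s2: p = 36/91 = 0.3956, -p*log2(p) = 0.5293
  s3: p = 10/91 = 0.1099, -p*log2(p) = 0.3501
  s4: p = 32/91 = 0.3516, -p*log2(p) = 0.5302
H = sum of terms = 1.8107
Rounded to 2 decimals: 1.81

1.81


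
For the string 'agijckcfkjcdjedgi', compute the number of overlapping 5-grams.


String 'agijckcfkjcdjedgi' has length L = 17.
Number of overlapping n-grams = L - n + 1
Substituting: 17 - 5 + 1 = 13

13


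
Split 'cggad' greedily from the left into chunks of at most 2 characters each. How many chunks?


'cggad' has 5 characters.
Chunking with max size 2:
  Chunk 1: 'cg' (positions 0-1)
  Chunk 2: 'ga' (positions 2-3)
  Chunk 3: 'd' (positions 4-4)
Total chunks: ceil(5 / 2) = 3

3


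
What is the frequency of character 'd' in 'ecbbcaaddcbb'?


Scanning 'ecbbcaaddcbb' for 'd':
  Position 7: 'd' -> MATCH (count: 1)
  Position 8: 'd' -> MATCH (count: 2)
Total occurrences of 'd': 2

2


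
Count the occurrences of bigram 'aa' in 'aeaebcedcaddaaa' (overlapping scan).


Scanning 'aeaebcedcaddaaa' for bigram 'aa':
  Position 0: 'ae' -> no
  Position 1: 'ea' -> no
  Position 2: 'ae' -> no
  Position 3: 'eb' -> no
  Position 4: 'bc' -> no
  Position 5: 'ce' -> no
  Position 6: 'ed' -> no
  Position 7: 'dc' -> no
  Position 8: 'ca' -> no
  Position 9: 'ad' -> no
  Position 10: 'dd' -> no
  Position 11: 'da' -> no
  Position 12: 'aa' -> MATCH
  Position 13: 'aa' -> MATCH
Total matches: 2

2


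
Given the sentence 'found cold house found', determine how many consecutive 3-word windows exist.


Word trigrams from [4] words:
  Trigram 1: (found cold house)
  Trigram 2: (cold house found)
Total word trigrams: 4 - 2 = 2

2


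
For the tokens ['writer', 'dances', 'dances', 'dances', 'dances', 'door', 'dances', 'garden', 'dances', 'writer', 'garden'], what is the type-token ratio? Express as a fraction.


Tokens: 11
Unique types: ('dances', 'door', 'garden', 'writer') = 4
TTR = 4/11
Already in lowest terms.

4/11


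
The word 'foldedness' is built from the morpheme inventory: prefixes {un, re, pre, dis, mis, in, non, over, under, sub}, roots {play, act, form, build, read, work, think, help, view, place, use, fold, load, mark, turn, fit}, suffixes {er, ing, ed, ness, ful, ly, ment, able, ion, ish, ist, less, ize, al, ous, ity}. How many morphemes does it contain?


Segmenting 'foldedness' against the inventory:
  'fold' -> root (morpheme 1)
  'ed' -> suffix (morpheme 2)
  'ness' -> suffix (morpheme 3)
Total morphemes: 3

3


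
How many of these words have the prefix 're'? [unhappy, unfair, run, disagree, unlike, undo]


Checking each word for prefix 're':
  'unhappy' -> no (count: 0)
  'unfair' -> no (count: 0)
  'run' -> no (count: 0)
  'disagree' -> no (count: 0)
  'unlike' -> no (count: 0)
  'undo' -> no (count: 0)
Total with prefix 're': 0

0


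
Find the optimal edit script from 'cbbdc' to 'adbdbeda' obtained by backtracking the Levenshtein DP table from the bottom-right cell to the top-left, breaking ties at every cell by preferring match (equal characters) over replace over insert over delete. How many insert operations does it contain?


Edit distance = 5. Backtracking from cell (5, 8) with preference match > replace > insert > delete,
then listing the resulting alignment 'cbbdc' -> 'adbdbeda' left to right:
  Step 1: insert 'a' [insertion #1]
  Step 2: replace c->d
  Step 3: keep 'b'
  Step 4: insert 'd' [insertion #2]
  Step 5: keep 'b'
  Step 6: insert 'e' [insertion #3]
  Step 7: keep 'd'
  Step 8: replace c->a
Total insertions: 3

3


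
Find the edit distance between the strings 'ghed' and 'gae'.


Building DP table for s1='ghed' (len 4) and s2='gae' (len 3):
       g  a  e
    0  1  2  3
  g 1  0  1  2
  h 2  1  1  2
  e 3  2  2  1
  d 4  3  3  2
Edit distance = dp[4][3] = 2

2


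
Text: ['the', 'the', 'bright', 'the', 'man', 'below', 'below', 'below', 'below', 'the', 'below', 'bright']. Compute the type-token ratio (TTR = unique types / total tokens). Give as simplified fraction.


Tokens: 12
Unique types: ('below', 'bright', 'man', 'the') = 4
TTR = 4/12
Simplify: divide both by 4 -> 1/3
TTR = 1/3

1/3


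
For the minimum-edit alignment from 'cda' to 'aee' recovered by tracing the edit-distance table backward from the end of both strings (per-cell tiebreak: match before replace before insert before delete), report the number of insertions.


Edit distance = 3. Backtracking from cell (3, 3) with preference match > replace > insert > delete,
then listing the resulting alignment 'cda' -> 'aee' left to right:
  Step 1: replace c->a
  Step 2: replace d->e
  Step 3: replace a->e
Total insertions: 0

0


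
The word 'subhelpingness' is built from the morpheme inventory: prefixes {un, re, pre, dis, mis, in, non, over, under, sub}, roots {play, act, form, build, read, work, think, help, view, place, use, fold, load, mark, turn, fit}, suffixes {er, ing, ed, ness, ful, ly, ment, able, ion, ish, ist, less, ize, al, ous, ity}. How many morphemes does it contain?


Segmenting 'subhelpingness' against the inventory:
  'sub' -> prefix (morpheme 1)
  'help' -> root (morpheme 2)
  'ing' -> suffix (morpheme 3)
  'ness' -> suffix (morpheme 4)
Total morphemes: 4

4


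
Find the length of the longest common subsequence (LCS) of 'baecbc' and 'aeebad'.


DP table for LCS of 'baecbc' and 'aeebad':
       a  e  e  b  a  d
    0  0  0  0  0  0  0
  b 0  0  0  0  1  1  1
  a 0  1  1  1  1  2  2
  e 0  1  2  2  2  2  2
  c 0  1  2  2  2  2  2
  b 0  1  2  2  3  3  3
  c 0  1  2  2  3  3  3
LCS: 'aeb'
LCS length = 3

3


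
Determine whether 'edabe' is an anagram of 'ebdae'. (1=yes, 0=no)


Sort characters of 'edabe': 'abdee'
Sort characters of 'ebdae': 'abdee'
Sorted forms match -> they ARE anagrams
Result: 1

1


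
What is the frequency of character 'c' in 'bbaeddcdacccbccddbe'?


Scanning 'bbaeddcdacccbccddbe' for 'c':
  Position 6: 'c' -> MATCH (count: 1)
  Position 9: 'c' -> MATCH (count: 2)
  Position 10: 'c' -> MATCH (count: 3)
  Position 11: 'c' -> MATCH (count: 4)
  Position 13: 'c' -> MATCH (count: 5)
  Position 14: 'c' -> MATCH (count: 6)
Total occurrences of 'c': 6

6


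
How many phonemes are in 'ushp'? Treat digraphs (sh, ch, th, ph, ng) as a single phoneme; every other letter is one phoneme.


Parsing 'ushp' greedily, digraphs first:
  'u' -> vowel phoneme (phonemes so far: 1)
  'sh' -> digraph (1 consonant phoneme) (phonemes so far: 2)
  'p' -> consonant phoneme (phonemes so far: 3)
Total phonemes: 3

3


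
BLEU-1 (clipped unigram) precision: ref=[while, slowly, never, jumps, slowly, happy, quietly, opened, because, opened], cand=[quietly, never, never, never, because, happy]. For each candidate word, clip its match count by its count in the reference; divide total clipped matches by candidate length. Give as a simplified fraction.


Reference word counts: {'because': 1, 'happy': 1, 'jumps': 1, 'never': 1, 'opened': 2, 'quietly': 1, 'slowly': 2, 'while': 1}
Checking each candidate word (with clipping):
  'quietly' -> in reference (ref count 1, used 1/1) -> match (matches: 1)
  'never' -> in reference (ref count 1, used 1/1) -> match (matches: 2)
  'never' -> ref count 1 already used up (1/1) -> clipped, no match (matches: 2)
  'never' -> ref count 1 already used up (1/1) -> clipped, no match (matches: 2)
  'because' -> in reference (ref count 1, used 1/1) -> match (matches: 3)
  'happy' -> in reference (ref count 1, used 1/1) -> match (matches: 4)
Clipped matches: 4, Candidate length: 6
Precision = 4/6 = 2/3

2/3


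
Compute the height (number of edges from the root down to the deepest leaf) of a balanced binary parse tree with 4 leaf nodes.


In a balanced binary tree with n leaves the deepest leaf is ceil(log2(n)) edges below the root.
log2(4) = 2.0000
ceil(2.0000) = 2
height (edges) = 2

2


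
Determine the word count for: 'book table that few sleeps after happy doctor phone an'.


Counting words by splitting on spaces:
  Word 1: 'book'
  Word 2: 'table'
  Word 3: 'that'
  Word 4: 'few'
  Word 5: 'sleeps'
  Word 6: 'after'
  Word 7: 'happy'
  Word 8: 'doctor'
  Word 9: 'phone'
  Word 10: 'an'
Total words: 10

10


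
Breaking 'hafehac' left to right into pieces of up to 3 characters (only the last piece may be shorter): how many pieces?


'hafehac' has 7 characters.
Chunking with max size 3:
  Chunk 1: 'haf' (positions 0-2)
  Chunk 2: 'eha' (positions 3-5)
  Chunk 3: 'c' (positions 6-6)
Total chunks: ceil(7 / 3) = 3

3


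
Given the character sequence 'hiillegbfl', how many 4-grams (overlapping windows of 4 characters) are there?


String 'hiillegbfl' has length L = 10.
Number of overlapping n-grams = L - n + 1
Substituting: 10 - 4 + 1 = 7

7


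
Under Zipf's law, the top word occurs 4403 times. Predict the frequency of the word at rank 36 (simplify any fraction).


Zipf's law: freq(rank) = f1 / rank
f1 = 4403, rank = 36
freq = 4403 / 36
GCD(4403, 36) = 1
Simplified: 4403/36

4403/36


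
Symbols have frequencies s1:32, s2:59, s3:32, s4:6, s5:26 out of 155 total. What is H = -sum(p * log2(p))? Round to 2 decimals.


Computing entropy H = -sum(p_i * log2(p_i)):
  s1: p = 32/155 = 0.2065, -p*log2(p) = 0.4699
  s2: p = 59/155 = 0.3806, -p*log2(p) = 0.5304
  s3: p = 32/155 = 0.2065, -p*log2(p) = 0.4699
  s4: p = 6/155 = 0.0387, -p*log2(p) = 0.1816
  s5: p = 26/155 = 0.1677, -p*log2(p) = 0.4321
H = sum of terms = 2.0839
Rounded to 2 decimals: 2.08

2.08


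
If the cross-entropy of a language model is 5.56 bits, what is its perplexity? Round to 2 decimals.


Perplexity formula: PP = 2^H
H = 5.56
PP = 2^5.56
Decompose: 2^5.56 = 2^5 * 2^0.56
2^5 = 32, 2^0.56 ~ 1.4742692
PP ~ 32 * 1.4742692 = 47.1766144
Rounded to 2 decimals: 47.18

47.18


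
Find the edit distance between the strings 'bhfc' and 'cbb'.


Building DP table for s1='bhfc' (len 4) and s2='cbb' (len 3):
       c  b  b
    0  1  2  3
  b 1  1  1  2
  h 2  2  2  2
  f 3  3  3  3
  c 4  3  4  4
Edit distance = dp[4][3] = 4

4


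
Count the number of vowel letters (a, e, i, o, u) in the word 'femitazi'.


Scanning each character of 'femitazi':
  Position 1: 'f' -> consonant (running count: 0)
  Position 2: 'e' -> vowel (running count: 1)
  Position 3: 'm' -> consonant (running count: 1)
  Position 4: 'i' -> vowel (running count: 2)
  Position 5: 't' -> consonant (running count: 2)
  Position 6: 'a' -> vowel (running count: 3)
  Position 7: 'z' -> consonant (running count: 3)
  Position 8: 'i' -> vowel (running count: 4)
Total vowels: 4

4


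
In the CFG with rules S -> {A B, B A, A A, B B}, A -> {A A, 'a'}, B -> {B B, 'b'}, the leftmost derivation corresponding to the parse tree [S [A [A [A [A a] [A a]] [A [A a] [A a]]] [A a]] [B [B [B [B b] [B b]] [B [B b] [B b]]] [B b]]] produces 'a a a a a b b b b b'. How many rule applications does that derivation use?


Every bracketed nonterminal node [X ...] in the tree is produced by exactly one rule application.
Reading the tree off as a leftmost derivation:
  Step 1: S  =>  A B   (applied S -> A B)
  Step 2: A B  =>  A A B   (applied A -> A A)
  Step 3: A A B  =>  A A A B   (applied A -> A A)
  Step 4: A A A B  =>  A A A A B   (applied A -> A A)
  Step 5: A A A A B  =>  a A A A B   (applied A -> a)
  Step 6: a A A A B  =>  a a A A B   (applied A -> a)
  Step 7: a a A A B  =>  a a A A A B   (applied A -> A A)
  Step 8: a a A A A B  =>  a a a A A B   (applied A -> a)
  Step 9: a a a A A B  =>  a a a a A B   (applied A -> a)
  Step 10: a a a a A B  =>  a a a a a B   (applied A -> a)
  Step 11: a a a a a B  =>  a a a a a B B   (applied B -> B B)
  Step 12: a a a a a B B  =>  a a a a a B B B   (applied B -> B B)
  Step 13: a a a a a B B B  =>  a a a a a B B B B   (applied B -> B B)
  Step 14: a a a a a B B B B  =>  a a a a a b B B B   (applied B -> b)
  Step 15: a a a a a b B B B  =>  a a a a a b b B B   (applied B -> b)
  Step 16: a a a a a b b B B  =>  a a a a a b b B B B   (applied B -> B B)
  Step 17: a a a a a b b B B B  =>  a a a a a b b b B B   (applied B -> b)
  Step 18: a a a a a b b b B B  =>  a a a a a b b b b B   (applied B -> b)
  Step 19: a a a a a b b b b B  =>  a a a a a b b b b b   (applied B -> b)
Final yield: a a a a a b b b b b
Total rewrite steps: 19

19


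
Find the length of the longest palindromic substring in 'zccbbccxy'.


Scanning 'zccbbccxy' for palindromic substrings.
Substring at positions 1-6: 'ccbbcc'.
Check: reverse('ccbbcc') = 'ccbbcc' -> palindrome confirmed.
Neighbouring characters ('z' / 'x') break symmetry, so it cannot extend further.
No longer palindromic substring exists; longest length = 6

6


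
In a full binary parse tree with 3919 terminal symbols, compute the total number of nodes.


Leaf nodes (terminals): 3919
Internal nodes = n - 1 = 3919 - 1 = 3918
Total = leaves + internal = 3919 + 3918 = 7837

7837


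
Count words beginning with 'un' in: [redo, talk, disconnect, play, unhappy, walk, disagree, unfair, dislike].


Checking each word for prefix 'un':
  'redo' -> no (count: 0)
  'talk' -> no (count: 0)
  'disconnect' -> no (count: 0)
  'play' -> no (count: 0)
  'unhappy' -> YES, starts with 'un' (count: 1)
  'walk' -> no (count: 1)
  'disagree' -> no (count: 1)
  'unfair' -> YES, starts with 'un' (count: 2)
  'dislike' -> no (count: 2)
Total with prefix 'un': 2

2


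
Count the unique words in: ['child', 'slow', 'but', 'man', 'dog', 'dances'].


Listing all tokens and tracking unique types:
  Token 1: 'child' -> NEW (unique so far: 1)
  Token 2: 'slow' -> NEW (unique so far: 2)
  Token 3: 'but' -> NEW (unique so far: 3)
  Token 4: 'man' -> NEW (unique so far: 4)
  Token 5: 'dog' -> NEW (unique so far: 5)
  Token 6: 'dances' -> NEW (unique so far: 6)
Unique types: ('but', 'child', 'dances', 'dog', 'man', 'slow')
Vocabulary size: 6

6


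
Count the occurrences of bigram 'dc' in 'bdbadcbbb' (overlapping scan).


Scanning 'bdbadcbbb' for bigram 'dc':
  Position 0: 'bd' -> no
  Position 1: 'db' -> no
  Position 2: 'ba' -> no
  Position 3: 'ad' -> no
  Position 4: 'dc' -> MATCH
  Position 5: 'cb' -> no
  Position 6: 'bb' -> no
  Position 7: 'bb' -> no
Total matches: 1

1


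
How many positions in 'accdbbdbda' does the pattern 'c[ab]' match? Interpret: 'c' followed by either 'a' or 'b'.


Pattern: c[ab] means 'c' followed by either 'a' or 'b'.
Scanning 'accdbbdbda' position-by-position:
  Pos 0: window 'ac' -> no
  Pos 1: window 'cc' -> no
  Pos 2: window 'cd' -> no
  Pos 3: window 'db' -> no
  Pos 4: window 'bb' -> no
  Pos 5: window 'bd' -> no
  Pos 6: window 'db' -> no
  Pos 7: window 'bd' -> no
  Pos 8: window 'da' -> no
  Pos 9: window 'a' -> no
Total matches: 0

0


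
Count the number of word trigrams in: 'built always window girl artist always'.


Word trigrams from [6] words:
  Trigram 1: (built always window)
  Trigram 2: (always window girl)
  Trigram 3: (window girl artist)
  Trigram 4: (girl artist always)
Total word trigrams: 6 - 2 = 4

4


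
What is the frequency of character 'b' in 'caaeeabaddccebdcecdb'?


Scanning 'caaeeabaddccebdcecdb' for 'b':
  Position 6: 'b' -> MATCH (count: 1)
  Position 13: 'b' -> MATCH (count: 2)
  Position 19: 'b' -> MATCH (count: 3)
Total occurrences of 'b': 3

3


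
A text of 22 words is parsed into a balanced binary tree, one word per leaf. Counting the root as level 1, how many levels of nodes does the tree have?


In a balanced binary tree with n leaves the deepest leaf is ceil(log2(n)) edges below the root,
so counting node levels inclusive of root and leaves gives ceil(log2(n)) + 1 levels.
log2(22) = 4.4594
ceil(4.4594) = 5
levels = 5 + 1 = 6

6


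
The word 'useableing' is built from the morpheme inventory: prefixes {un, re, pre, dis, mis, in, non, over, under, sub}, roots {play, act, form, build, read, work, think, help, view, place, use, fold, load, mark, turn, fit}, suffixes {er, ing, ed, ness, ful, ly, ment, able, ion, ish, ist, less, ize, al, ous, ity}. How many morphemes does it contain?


Segmenting 'useableing' against the inventory:
  'use' -> root (morpheme 1)
  'able' -> suffix (morpheme 2)
  'ing' -> suffix (morpheme 3)
Total morphemes: 3

3


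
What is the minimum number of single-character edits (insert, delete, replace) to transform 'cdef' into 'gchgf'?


Building DP table for s1='cdef' (len 4) and s2='gchgf' (len 5):
       g  c  h  g  f
    0  1  2  3  4  5
  c 1  1  1  2  3  4
  d 2  2  2  2  3  4
  e 3  3  3  3  3  4
  f 4  4  4  4  4  3
Edit distance = dp[4][5] = 3

3


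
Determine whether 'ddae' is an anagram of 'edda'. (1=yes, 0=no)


Sort characters of 'ddae': 'adde'
Sort characters of 'edda': 'adde'
Sorted forms match -> they ARE anagrams
Result: 1

1


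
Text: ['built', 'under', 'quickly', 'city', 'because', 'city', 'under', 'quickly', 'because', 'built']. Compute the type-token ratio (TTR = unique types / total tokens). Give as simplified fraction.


Tokens: 10
Unique types: ('because', 'built', 'city', 'quickly', 'under') = 5
TTR = 5/10
Simplify: divide both by 5 -> 1/2
TTR = 1/2

1/2


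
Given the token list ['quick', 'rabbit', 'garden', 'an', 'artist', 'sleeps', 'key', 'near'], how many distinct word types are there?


Listing all tokens and tracking unique types:
  Token 1: 'quick' -> NEW (unique so far: 1)
  Token 2: 'rabbit' -> NEW (unique so far: 2)
  Token 3: 'garden' -> NEW (unique so far: 3)
  Token 4: 'an' -> NEW (unique so far: 4)
  Token 5: 'artist' -> NEW (unique so far: 5)
  Token 6: 'sleeps' -> NEW (unique so far: 6)
  Token 7: 'key' -> NEW (unique so far: 7)
  Token 8: 'near' -> NEW (unique so far: 8)
Unique types: ('an', 'artist', 'garden', 'key', 'near', 'quick', 'rabbit', 'sleeps')
Vocabulary size: 8

8


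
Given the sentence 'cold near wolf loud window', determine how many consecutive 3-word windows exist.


Word trigrams from [5] words:
  Trigram 1: (cold near wolf)
  Trigram 2: (near wolf loud)
  Trigram 3: (wolf loud window)
Total word trigrams: 5 - 2 = 3

3


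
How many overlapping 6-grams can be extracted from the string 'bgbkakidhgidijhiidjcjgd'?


String 'bgbkakidhgidijhiidjcjgd' has length L = 23.
Number of overlapping n-grams = L - n + 1
Substituting: 23 - 6 + 1 = 18

18


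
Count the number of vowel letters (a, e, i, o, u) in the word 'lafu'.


Scanning each character of 'lafu':
  Position 1: 'l' -> consonant (running count: 0)
  Position 2: 'a' -> vowel (running count: 1)
  Position 3: 'f' -> consonant (running count: 1)
  Position 4: 'u' -> vowel (running count: 2)
Total vowels: 2

2


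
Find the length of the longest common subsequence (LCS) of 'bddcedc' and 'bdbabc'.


DP table for LCS of 'bddcedc' and 'bdbabc':
       b  d  b  a  b  c
    0  0  0  0  0  0  0
  b 0  1  1  1  1  1  1
  d 0  1  2  2  2  2  2
  d 0  1  2  2  2  2  2
  c 0  1  2  2  2  2  3
  e 0  1  2  2  2  2  3
  d 0  1  2  2  2  2  3
  c 0  1  2  2  2  2  3
LCS: 'bdc'
LCS length = 3

3


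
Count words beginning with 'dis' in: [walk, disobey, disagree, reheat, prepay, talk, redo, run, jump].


Checking each word for prefix 'dis':
  'walk' -> no (count: 0)
  'disobey' -> YES, starts with 'dis' (count: 1)
  'disagree' -> YES, starts with 'dis' (count: 2)
  'reheat' -> no (count: 2)
  'prepay' -> no (count: 2)
  'talk' -> no (count: 2)
  'redo' -> no (count: 2)
  'run' -> no (count: 2)
  'jump' -> no (count: 2)
Total with prefix 'dis': 2

2


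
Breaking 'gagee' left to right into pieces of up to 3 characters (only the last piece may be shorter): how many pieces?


'gagee' has 5 characters.
Chunking with max size 3:
  Chunk 1: 'gag' (positions 0-2)
  Chunk 2: 'ee' (positions 3-4)
Total chunks: ceil(5 / 3) = 2

2


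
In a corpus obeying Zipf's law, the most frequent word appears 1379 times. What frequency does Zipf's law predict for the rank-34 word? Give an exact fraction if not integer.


Zipf's law: freq(rank) = f1 / rank
f1 = 1379, rank = 34
freq = 1379 / 34
GCD(1379, 34) = 1
Simplified: 1379/34

1379/34


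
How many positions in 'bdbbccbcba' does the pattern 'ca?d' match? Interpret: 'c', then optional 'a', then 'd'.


Pattern: ca?d means 'c', then optional 'a', then 'd'.
Scanning 'bdbbccbcba' position-by-position:
  Pos 0: window 'bdb' -> no
  Pos 1: window 'dbb' -> no
  Pos 2: window 'bbc' -> no
  Pos 3: window 'bcc' -> no
  Pos 4: window 'ccb' -> no
  Pos 5: window 'cbc' -> no
  Pos 6: window 'bcb' -> no
  Pos 7: window 'cba' -> no
  Pos 8: window 'ba' -> no
  Pos 9: window 'a' -> no
Total matches: 0

0


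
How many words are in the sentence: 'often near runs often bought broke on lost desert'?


Counting words by splitting on spaces:
  Word 1: 'often'
  Word 2: 'near'
  Word 3: 'runs'
  Word 4: 'often'
  Word 5: 'bought'
  Word 6: 'broke'
  Word 7: 'on'
  Word 8: 'lost'
  Word 9: 'desert'
Total words: 9

9


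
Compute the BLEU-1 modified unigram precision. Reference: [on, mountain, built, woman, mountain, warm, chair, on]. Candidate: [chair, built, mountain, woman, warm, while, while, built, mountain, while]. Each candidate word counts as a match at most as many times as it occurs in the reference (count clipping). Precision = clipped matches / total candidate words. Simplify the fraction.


Reference word counts: {'built': 1, 'chair': 1, 'mountain': 2, 'on': 2, 'warm': 1, 'woman': 1}
Checking each candidate word (with clipping):
  'chair' -> in reference (ref count 1, used 1/1) -> match (matches: 1)
  'built' -> in reference (ref count 1, used 1/1) -> match (matches: 2)
  'mountain' -> in reference (ref count 2, used 1/2) -> match (matches: 3)
  'woman' -> in reference (ref count 1, used 1/1) -> match (matches: 4)
  'warm' -> in reference (ref count 1, used 1/1) -> match (matches: 5)
  'while' -> not in reference -> no match (matches: 5)
  'while' -> not in reference -> no match (matches: 5)
  'built' -> ref count 1 already used up (1/1) -> clipped, no match (matches: 5)
  'mountain' -> in reference (ref count 2, used 2/2) -> match (matches: 6)
  'while' -> not in reference -> no match (matches: 6)
Clipped matches: 6, Candidate length: 10
Precision = 6/10 = 3/5

3/5


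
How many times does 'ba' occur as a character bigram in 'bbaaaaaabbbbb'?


Scanning 'bbaaaaaabbbbb' for bigram 'ba':
  Position 0: 'bb' -> no
  Position 1: 'ba' -> MATCH
  Position 2: 'aa' -> no
  Position 3: 'aa' -> no
  Position 4: 'aa' -> no
  Position 5: 'aa' -> no
  Position 6: 'aa' -> no
  Position 7: 'ab' -> no
  Position 8: 'bb' -> no
  Position 9: 'bb' -> no
  Position 10: 'bb' -> no
  Position 11: 'bb' -> no
Total matches: 1

1


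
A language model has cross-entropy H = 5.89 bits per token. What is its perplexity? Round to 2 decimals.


Perplexity formula: PP = 2^H
H = 5.89
PP = 2^5.89
Decompose: 2^5.89 = 2^5 * 2^0.89
2^5 = 32, 2^0.89 ~ 1.8531761
PP ~ 32 * 1.8531761 = 59.3016352
Rounded to 2 decimals: 59.30

59.30


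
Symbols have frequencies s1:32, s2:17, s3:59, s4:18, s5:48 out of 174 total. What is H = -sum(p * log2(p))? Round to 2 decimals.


Computing entropy H = -sum(p_i * log2(p_i)):
  s1: p = 32/174 = 0.1839, -p*log2(p) = 0.4493
  s2: p = 17/174 = 0.0977, -p*log2(p) = 0.3278
  s3: p = 59/174 = 0.3391, -p*log2(p) = 0.5291
  s4: p = 18/174 = 0.1034, -p*log2(p) = 0.3386
  s5: p = 48/174 = 0.2759, -p*log2(p) = 0.5125
H = sum of terms = 2.1573
Rounded to 2 decimals: 2.16

2.16


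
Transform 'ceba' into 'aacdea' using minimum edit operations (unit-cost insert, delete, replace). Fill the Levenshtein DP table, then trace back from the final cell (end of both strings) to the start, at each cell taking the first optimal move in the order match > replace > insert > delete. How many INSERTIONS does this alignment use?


Edit distance = 4. Backtracking from cell (4, 6) with preference match > replace > insert > delete,
then listing the resulting alignment 'ceba' -> 'aacdea' left to right:
  Step 1: insert 'a' [insertion #1]
  Step 2: insert 'a' [insertion #2]
  Step 3: keep 'c'
  Step 4: replace e->d
  Step 5: replace b->e
  Step 6: keep 'a'
Total insertions: 2

2


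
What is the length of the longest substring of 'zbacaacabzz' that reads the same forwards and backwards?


Scanning 'zbacaacabzz' for palindromic substrings.
Substring at positions 0-9: 'zbacaacabz'.
Check: reverse('zbacaacabz') = 'zbacaacabz' -> palindrome confirmed.
Neighbouring characters ('-' / 'z') break symmetry, so it cannot extend further.
No longer palindromic substring exists; longest length = 10

10
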